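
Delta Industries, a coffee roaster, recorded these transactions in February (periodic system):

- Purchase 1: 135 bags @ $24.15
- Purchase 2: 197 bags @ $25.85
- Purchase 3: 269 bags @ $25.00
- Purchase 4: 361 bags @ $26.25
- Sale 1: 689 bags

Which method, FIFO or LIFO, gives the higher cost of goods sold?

LIFO

FIFO COGS: 135 @ $24.15 + 197 @ $25.85 + 269 @ $25.00 + 88 @ $26.25 = $17,387.70
LIFO COGS: 361 @ $26.25 + 269 @ $25.00 + 59 @ $25.85 = $17,726.40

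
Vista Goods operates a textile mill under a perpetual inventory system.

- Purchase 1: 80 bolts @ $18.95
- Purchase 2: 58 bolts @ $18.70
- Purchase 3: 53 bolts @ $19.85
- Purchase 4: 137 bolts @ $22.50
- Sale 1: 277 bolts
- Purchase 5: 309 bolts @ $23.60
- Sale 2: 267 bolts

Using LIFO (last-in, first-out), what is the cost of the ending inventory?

Ending inventory = $1,957.65

Sale 1 (277) [LIFO — newest first]: 137 @ $22.50 + 53 @ $19.85 + 58 @ $18.70 + 29 @ $18.95 = $5,768.70
Sale 2 (267) [LIFO — newest first]: 267 @ $23.60 = $6,301.20
Total COGS = $5,768.70 + $6,301.20 = $12,069.90
Ending inventory: 51 @ $18.95 + 42 @ $23.60 = $1,957.65
Check: goods available $14,027.55 = COGS $12,069.90 + ending $1,957.65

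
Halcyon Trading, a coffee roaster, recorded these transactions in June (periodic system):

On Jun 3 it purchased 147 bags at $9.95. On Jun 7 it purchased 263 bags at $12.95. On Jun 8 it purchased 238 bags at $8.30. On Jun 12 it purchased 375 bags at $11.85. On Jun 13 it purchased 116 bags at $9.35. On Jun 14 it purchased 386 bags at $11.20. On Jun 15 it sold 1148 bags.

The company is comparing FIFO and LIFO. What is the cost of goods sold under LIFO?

FIFO COGS: 147 @ $9.95 + 263 @ $12.95 + 238 @ $8.30 + 375 @ $11.85 + 116 @ $9.35 + 9 @ $11.20 = $12,473.05
LIFO COGS: 386 @ $11.20 + 116 @ $9.35 + 375 @ $11.85 + 238 @ $8.30 + 33 @ $12.95 = $12,254.30

COGS = $12,254.30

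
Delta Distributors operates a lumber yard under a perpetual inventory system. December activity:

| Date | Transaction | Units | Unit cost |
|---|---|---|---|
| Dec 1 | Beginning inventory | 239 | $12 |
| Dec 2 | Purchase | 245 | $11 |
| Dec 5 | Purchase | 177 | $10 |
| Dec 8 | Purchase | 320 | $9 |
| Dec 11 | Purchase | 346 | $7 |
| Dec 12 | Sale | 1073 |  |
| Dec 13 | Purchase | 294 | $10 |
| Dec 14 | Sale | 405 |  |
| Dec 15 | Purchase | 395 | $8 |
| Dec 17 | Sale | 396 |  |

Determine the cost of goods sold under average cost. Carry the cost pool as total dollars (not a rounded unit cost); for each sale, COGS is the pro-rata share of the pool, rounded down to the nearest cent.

After Dec 1: 239 on hand, pool $2,868.00 (≈ $12.0000 each)
After Dec 2: 484 on hand, pool $5,563.00 (≈ $11.4938 each)
After Dec 5: 661 on hand, pool $7,333.00 (≈ $11.0938 each)
After Dec 8: 981 on hand, pool $10,213.00 (≈ $10.4108 each)
After Dec 11: 1327 on hand, pool $12,635.00 (≈ $9.5215 each)
Dec 12, sell 1073: 1073/1327 × $12,635.00 → $10,216.54
After Dec 13: 548 on hand, pool $5,358.46 (≈ $9.7782 each)
Dec 14, sell 405: 405/548 × $5,358.46 → $3,960.17
After Dec 15: 538 on hand, pool $4,558.29 (≈ $8.4727 each)
Dec 17, sell 396: 396/538 × $4,558.29 → $3,355.17
Total COGS = $10,216.54 + $3,960.17 + $3,355.17 = $17,531.88
Ending inventory (cost pool remaining) = $1,203.12
Check: goods available $18,735.00 = COGS $17,531.88 + ending $1,203.12

COGS = $17,531.88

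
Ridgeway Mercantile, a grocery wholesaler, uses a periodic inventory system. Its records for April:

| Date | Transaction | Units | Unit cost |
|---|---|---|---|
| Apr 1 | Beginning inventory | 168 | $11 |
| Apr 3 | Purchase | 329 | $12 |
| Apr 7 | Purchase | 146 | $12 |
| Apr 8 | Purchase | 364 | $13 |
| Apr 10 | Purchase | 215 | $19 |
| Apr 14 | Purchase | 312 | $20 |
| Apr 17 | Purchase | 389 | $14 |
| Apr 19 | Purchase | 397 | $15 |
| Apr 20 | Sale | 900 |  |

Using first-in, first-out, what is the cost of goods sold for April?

COGS = $10,889

Apr 20, 900 sold [FIFO — oldest first]: 168 @ $11 + 329 @ $12 + 146 @ $12 + 257 @ $13 = $10,889
Ending inventory: 107 @ $13 + 215 @ $19 + 312 @ $20 + 389 @ $14 + 397 @ $15 = $23,117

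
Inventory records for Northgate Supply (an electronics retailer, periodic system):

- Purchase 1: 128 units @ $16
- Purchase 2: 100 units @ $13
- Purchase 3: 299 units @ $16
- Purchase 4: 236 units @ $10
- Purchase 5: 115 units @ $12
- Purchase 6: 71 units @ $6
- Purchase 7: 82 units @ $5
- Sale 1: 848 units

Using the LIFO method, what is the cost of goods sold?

COGS = $9,945

Sale 1 (848) [LIFO — newest first]: 82 @ $5 + 71 @ $6 + 115 @ $12 + 236 @ $10 + 299 @ $16 + 45 @ $13 = $9,945
Ending inventory: 128 @ $16 + 55 @ $13 = $2,763
Check: goods available $12,708 = COGS $9,945 + ending $2,763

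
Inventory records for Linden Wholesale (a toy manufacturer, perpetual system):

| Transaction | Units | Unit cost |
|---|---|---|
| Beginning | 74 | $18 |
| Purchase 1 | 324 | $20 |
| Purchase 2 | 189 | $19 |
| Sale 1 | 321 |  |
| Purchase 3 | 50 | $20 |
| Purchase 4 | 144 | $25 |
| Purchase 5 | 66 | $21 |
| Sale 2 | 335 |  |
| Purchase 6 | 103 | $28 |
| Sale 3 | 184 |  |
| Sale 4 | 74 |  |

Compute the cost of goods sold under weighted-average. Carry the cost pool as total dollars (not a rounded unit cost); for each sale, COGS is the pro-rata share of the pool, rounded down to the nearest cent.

After Beginning: 74 on hand, pool $1,332.00 (≈ $18.0000 each)
After Purchase 1: 398 on hand, pool $7,812.00 (≈ $19.6281 each)
After Purchase 2: 587 on hand, pool $11,403.00 (≈ $19.4259 each)
Sale 1, sell 321: 321/587 × $11,403.00 → $6,235.71
After Purchase 3: 316 on hand, pool $6,167.29 (≈ $19.5167 each)
After Purchase 4: 460 on hand, pool $9,767.29 (≈ $21.2332 each)
After Purchase 5: 526 on hand, pool $11,153.29 (≈ $21.2040 each)
Sale 2, sell 335: 335/526 × $11,153.29 → $7,103.33
After Purchase 6: 294 on hand, pool $6,933.96 (≈ $23.5849 each)
Sale 3, sell 184: 184/294 × $6,933.96 → $4,339.62
Sale 4, sell 74: 74/110 × $2,594.34 → $1,745.28
Total COGS = $6,235.71 + $7,103.33 + $4,339.62 + $1,745.28 = $19,423.94
Ending inventory (cost pool remaining) = $849.06

COGS = $19,423.94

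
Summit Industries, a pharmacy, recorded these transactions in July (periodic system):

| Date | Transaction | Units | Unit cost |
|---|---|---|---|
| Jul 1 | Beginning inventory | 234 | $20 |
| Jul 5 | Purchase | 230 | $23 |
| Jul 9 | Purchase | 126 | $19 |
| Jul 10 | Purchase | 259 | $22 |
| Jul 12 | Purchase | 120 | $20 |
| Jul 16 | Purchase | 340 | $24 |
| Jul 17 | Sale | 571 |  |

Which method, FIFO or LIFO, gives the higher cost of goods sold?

FIFO COGS: 234 @ $20 + 230 @ $23 + 107 @ $19 = $12,003
LIFO COGS: 340 @ $24 + 120 @ $20 + 111 @ $22 = $13,002

LIFO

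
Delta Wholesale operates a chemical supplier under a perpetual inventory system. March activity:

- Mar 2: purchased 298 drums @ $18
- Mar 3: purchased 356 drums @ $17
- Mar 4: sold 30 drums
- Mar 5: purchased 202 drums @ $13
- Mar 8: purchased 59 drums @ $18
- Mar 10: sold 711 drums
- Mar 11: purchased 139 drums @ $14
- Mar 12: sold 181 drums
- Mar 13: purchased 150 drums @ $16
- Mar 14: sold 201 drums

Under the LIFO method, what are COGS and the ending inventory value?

COGS = $17,992; ending inventory = $1,458

Mar 4, 30 sold [LIFO — newest first]: 30 @ $17 = $510
Mar 10, 711 sold [LIFO — newest first]: 59 @ $18 + 202 @ $13 + 326 @ $17 + 124 @ $18 = $11,462
Mar 12, 181 sold [LIFO — newest first]: 139 @ $14 + 42 @ $18 = $2,702
Mar 14, 201 sold [LIFO — newest first]: 150 @ $16 + 51 @ $18 = $3,318
Total COGS = $510 + $11,462 + $2,702 + $3,318 = $17,992
Ending inventory: 81 @ $18 = $1,458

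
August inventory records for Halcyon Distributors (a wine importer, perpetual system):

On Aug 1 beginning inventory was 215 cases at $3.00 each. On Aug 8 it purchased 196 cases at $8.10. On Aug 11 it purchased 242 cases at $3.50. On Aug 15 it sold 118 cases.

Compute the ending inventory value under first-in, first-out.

Aug 15, 118 sold [FIFO — oldest first]: 118 @ $3.00 = $354.00
Ending inventory: 97 @ $3.00 + 196 @ $8.10 + 242 @ $3.50 = $2,725.60

Ending inventory = $2,725.60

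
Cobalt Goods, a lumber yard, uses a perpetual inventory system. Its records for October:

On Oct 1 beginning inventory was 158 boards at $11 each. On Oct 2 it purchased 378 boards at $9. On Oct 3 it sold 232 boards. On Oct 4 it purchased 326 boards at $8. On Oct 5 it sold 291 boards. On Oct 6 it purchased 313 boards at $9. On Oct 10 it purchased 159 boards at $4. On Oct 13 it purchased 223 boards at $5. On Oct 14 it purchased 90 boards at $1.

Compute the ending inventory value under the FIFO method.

Oct 3, 232 sold [FIFO — oldest first]: 158 @ $11 + 74 @ $9 = $2,404
Oct 5, 291 sold [FIFO — oldest first]: 291 @ $9 = $2,619
Total COGS = $2,404 + $2,619 = $5,023
Ending inventory: 13 @ $9 + 326 @ $8 + 313 @ $9 + 159 @ $4 + 223 @ $5 + 90 @ $1 = $7,383

Ending inventory = $7,383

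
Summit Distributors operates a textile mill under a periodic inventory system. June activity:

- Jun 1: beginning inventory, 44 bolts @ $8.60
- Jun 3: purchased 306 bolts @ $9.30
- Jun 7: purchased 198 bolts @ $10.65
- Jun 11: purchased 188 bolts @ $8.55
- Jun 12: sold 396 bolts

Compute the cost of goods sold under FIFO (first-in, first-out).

COGS = $3,714.10

Jun 12, 396 sold [FIFO — oldest first]: 44 @ $8.60 + 306 @ $9.30 + 46 @ $10.65 = $3,714.10
Ending inventory: 152 @ $10.65 + 188 @ $8.55 = $3,226.20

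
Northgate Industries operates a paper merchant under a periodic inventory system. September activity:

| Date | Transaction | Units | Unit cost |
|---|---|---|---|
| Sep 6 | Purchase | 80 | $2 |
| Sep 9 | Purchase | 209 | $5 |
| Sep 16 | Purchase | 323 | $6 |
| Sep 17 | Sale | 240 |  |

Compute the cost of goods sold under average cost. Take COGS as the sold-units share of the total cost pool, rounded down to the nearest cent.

Sep 17, sell 240: 240/612 × $3,143.00 → $1,232.54
Ending inventory (cost pool remaining) = $1,910.46

COGS = $1,232.54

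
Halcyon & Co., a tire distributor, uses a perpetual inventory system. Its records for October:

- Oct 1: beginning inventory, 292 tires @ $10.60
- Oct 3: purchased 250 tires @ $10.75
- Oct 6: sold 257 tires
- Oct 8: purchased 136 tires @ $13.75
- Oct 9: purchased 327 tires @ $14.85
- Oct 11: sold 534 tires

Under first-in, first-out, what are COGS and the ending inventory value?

Oct 6, 257 sold [FIFO — oldest first]: 257 @ $10.60 = $2,724.20
Oct 11, 534 sold [FIFO — oldest first]: 35 @ $10.60 + 250 @ $10.75 + 136 @ $13.75 + 113 @ $14.85 = $6,606.55
Total COGS = $2,724.20 + $6,606.55 = $9,330.75
Ending inventory: 214 @ $14.85 = $3,177.90

COGS = $9,330.75; ending inventory = $3,177.90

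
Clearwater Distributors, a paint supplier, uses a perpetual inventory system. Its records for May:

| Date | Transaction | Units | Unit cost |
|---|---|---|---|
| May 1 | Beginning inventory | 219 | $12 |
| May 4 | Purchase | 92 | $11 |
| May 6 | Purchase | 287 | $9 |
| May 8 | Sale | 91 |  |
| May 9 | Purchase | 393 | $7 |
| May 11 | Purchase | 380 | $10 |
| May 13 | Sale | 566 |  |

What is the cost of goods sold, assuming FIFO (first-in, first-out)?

COGS = $6,636

May 8, 91 sold [FIFO — oldest first]: 91 @ $12 = $1,092
May 13, 566 sold [FIFO — oldest first]: 128 @ $12 + 92 @ $11 + 287 @ $9 + 59 @ $7 = $5,544
Total COGS = $1,092 + $5,544 = $6,636
Ending inventory: 334 @ $7 + 380 @ $10 = $6,138
Check: goods available $12,774 = COGS $6,636 + ending $6,138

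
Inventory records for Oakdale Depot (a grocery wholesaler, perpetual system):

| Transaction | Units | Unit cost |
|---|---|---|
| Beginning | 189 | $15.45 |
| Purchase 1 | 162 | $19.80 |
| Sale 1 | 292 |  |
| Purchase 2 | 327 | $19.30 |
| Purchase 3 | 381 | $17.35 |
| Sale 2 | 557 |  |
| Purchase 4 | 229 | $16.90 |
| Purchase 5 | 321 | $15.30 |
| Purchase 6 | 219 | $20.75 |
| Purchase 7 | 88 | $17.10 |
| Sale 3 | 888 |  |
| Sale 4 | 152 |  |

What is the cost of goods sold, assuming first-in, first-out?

Sale 1 (292) [FIFO — oldest first]: 189 @ $15.45 + 103 @ $19.80 = $4,959.45
Sale 2 (557) [FIFO — oldest first]: 59 @ $19.80 + 327 @ $19.30 + 171 @ $17.35 = $10,446.15
Sale 3 (888) [FIFO — oldest first]: 210 @ $17.35 + 229 @ $16.90 + 321 @ $15.30 + 128 @ $20.75 = $15,080.90
Sale 4 (152) [FIFO — oldest first]: 91 @ $20.75 + 61 @ $17.10 = $2,931.35
Total COGS = $4,959.45 + $10,446.15 + $15,080.90 + $2,931.35 = $33,417.85
Ending inventory: 27 @ $17.10 = $461.70

COGS = $33,417.85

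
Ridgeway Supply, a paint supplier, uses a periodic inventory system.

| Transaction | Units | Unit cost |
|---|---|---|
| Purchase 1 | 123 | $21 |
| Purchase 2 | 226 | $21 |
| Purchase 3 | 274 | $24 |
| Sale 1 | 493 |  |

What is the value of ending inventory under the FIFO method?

Ending inventory = $3,120

Sale 1 (493) [FIFO — oldest first]: 123 @ $21 + 226 @ $21 + 144 @ $24 = $10,785
Ending inventory: 130 @ $24 = $3,120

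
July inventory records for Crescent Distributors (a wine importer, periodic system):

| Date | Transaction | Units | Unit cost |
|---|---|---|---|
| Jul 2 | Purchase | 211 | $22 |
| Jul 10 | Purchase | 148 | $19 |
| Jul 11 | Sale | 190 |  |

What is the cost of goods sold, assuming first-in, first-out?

Jul 11, 190 sold [FIFO — oldest first]: 190 @ $22 = $4,180
Ending inventory: 21 @ $22 + 148 @ $19 = $3,274

COGS = $4,180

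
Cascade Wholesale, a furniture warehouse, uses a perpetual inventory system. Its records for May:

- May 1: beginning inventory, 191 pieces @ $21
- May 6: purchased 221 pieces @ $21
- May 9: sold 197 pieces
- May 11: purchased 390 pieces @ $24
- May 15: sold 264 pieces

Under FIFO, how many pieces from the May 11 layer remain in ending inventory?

341

May 9, 197 sold [FIFO — oldest first]: 191 @ $21 + 6 @ $21 = $4,137
May 15, 264 sold [FIFO — oldest first]: 215 @ $21 + 49 @ $24 = $5,691
Total COGS = $4,137 + $5,691 = $9,828
Ending inventory: 341 @ $24 = $8,184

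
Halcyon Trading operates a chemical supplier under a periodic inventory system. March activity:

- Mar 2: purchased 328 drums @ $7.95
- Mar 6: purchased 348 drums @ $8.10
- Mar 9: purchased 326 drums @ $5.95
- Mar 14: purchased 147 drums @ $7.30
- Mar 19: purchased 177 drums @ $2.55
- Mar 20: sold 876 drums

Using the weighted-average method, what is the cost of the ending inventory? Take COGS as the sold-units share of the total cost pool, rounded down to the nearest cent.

Mar 20, sell 876: 876/1326 × $8,890.55 → $5,873.39
Ending inventory (cost pool remaining) = $3,017.16

Ending inventory = $3,017.16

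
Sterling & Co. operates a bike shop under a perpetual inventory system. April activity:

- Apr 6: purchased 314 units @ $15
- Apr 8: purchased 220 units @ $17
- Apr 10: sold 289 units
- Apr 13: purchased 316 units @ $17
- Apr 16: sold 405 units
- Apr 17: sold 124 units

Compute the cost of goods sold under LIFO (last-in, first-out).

Apr 10, 289 sold [LIFO — newest first]: 220 @ $17 + 69 @ $15 = $4,775
Apr 16, 405 sold [LIFO — newest first]: 316 @ $17 + 89 @ $15 = $6,707
Apr 17, 124 sold [LIFO — newest first]: 124 @ $15 = $1,860
Total COGS = $4,775 + $6,707 + $1,860 = $13,342
Ending inventory: 32 @ $15 = $480

COGS = $13,342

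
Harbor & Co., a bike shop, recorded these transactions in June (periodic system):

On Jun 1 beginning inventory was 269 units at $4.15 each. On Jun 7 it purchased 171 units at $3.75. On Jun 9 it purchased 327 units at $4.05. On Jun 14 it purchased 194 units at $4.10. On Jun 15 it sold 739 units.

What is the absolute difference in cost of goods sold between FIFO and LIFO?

$12.50

FIFO COGS: 269 @ $4.15 + 171 @ $3.75 + 299 @ $4.05 = $2,968.55
LIFO COGS: 194 @ $4.10 + 327 @ $4.05 + 171 @ $3.75 + 47 @ $4.15 = $2,956.05
Difference = |$2,968.55 − $2,956.05| = $12.50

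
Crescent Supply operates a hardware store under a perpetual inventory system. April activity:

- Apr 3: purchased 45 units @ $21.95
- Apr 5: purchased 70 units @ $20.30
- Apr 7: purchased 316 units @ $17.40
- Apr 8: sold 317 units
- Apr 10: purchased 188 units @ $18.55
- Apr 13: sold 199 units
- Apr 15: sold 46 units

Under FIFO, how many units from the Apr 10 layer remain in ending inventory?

Apr 8, 317 sold [FIFO — oldest first]: 45 @ $21.95 + 70 @ $20.30 + 202 @ $17.40 = $5,923.55
Apr 13, 199 sold [FIFO — oldest first]: 114 @ $17.40 + 85 @ $18.55 = $3,560.35
Apr 15, 46 sold [FIFO — oldest first]: 46 @ $18.55 = $853.30
Total COGS = $5,923.55 + $3,560.35 + $853.30 = $10,337.20
Ending inventory: 57 @ $18.55 = $1,057.35
Check: goods available $11,394.55 = COGS $10,337.20 + ending $1,057.35

57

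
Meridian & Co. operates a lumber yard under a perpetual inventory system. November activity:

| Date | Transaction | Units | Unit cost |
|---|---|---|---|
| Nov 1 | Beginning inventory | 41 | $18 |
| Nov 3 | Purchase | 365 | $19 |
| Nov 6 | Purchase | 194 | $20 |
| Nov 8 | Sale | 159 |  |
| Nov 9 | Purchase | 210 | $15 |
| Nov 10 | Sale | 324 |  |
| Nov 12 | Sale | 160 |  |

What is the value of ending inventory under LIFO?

Ending inventory = $3,132

Nov 8, 159 sold [LIFO — newest first]: 159 @ $20 = $3,180
Nov 10, 324 sold [LIFO — newest first]: 210 @ $15 + 35 @ $20 + 79 @ $19 = $5,351
Nov 12, 160 sold [LIFO — newest first]: 160 @ $19 = $3,040
Total COGS = $3,180 + $5,351 + $3,040 = $11,571
Ending inventory: 41 @ $18 + 126 @ $19 = $3,132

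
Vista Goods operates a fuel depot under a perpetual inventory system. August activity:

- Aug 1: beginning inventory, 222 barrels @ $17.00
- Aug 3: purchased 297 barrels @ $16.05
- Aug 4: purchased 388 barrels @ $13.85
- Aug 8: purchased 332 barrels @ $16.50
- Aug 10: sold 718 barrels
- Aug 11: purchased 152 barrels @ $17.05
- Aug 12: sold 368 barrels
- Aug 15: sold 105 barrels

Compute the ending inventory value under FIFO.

Ending inventory = $3,383.60

Aug 10, 718 sold [FIFO — oldest first]: 222 @ $17.00 + 297 @ $16.05 + 199 @ $13.85 = $11,297.00
Aug 12, 368 sold [FIFO — oldest first]: 189 @ $13.85 + 179 @ $16.50 = $5,571.15
Aug 15, 105 sold [FIFO — oldest first]: 105 @ $16.50 = $1,732.50
Total COGS = $11,297.00 + $5,571.15 + $1,732.50 = $18,600.65
Ending inventory: 48 @ $16.50 + 152 @ $17.05 = $3,383.60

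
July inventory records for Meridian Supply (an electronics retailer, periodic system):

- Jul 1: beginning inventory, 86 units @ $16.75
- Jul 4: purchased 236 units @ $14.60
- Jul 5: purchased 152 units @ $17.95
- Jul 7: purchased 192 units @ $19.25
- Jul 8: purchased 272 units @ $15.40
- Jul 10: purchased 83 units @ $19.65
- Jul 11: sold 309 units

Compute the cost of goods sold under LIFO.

Jul 11, 309 sold [LIFO — newest first]: 83 @ $19.65 + 226 @ $15.40 = $5,111.35
Ending inventory: 86 @ $16.75 + 236 @ $14.60 + 152 @ $17.95 + 192 @ $19.25 + 46 @ $15.40 = $12,018.90

COGS = $5,111.35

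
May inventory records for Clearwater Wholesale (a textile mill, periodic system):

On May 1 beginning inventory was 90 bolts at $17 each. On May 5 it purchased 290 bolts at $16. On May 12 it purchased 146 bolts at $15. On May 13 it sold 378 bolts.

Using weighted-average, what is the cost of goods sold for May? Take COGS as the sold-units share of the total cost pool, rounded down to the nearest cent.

COGS = $6,007.75

May 13, sell 378: 378/526 × $8,360.00 → $6,007.75
Ending inventory (cost pool remaining) = $2,352.25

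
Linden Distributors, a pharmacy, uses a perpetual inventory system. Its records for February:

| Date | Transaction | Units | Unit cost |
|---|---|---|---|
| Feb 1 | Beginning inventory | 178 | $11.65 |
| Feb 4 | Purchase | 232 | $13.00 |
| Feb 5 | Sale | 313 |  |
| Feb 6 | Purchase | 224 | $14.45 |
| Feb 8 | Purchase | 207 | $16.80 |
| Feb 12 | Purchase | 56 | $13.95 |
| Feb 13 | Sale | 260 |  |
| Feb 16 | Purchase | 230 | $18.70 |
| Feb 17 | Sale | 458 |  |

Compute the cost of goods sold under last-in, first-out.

Feb 5, 313 sold [LIFO — newest first]: 232 @ $13.00 + 81 @ $11.65 = $3,959.65
Feb 13, 260 sold [LIFO — newest first]: 56 @ $13.95 + 204 @ $16.80 = $4,208.40
Feb 17, 458 sold [LIFO — newest first]: 230 @ $18.70 + 3 @ $16.80 + 224 @ $14.45 + 1 @ $11.65 = $7,599.85
Total COGS = $3,959.65 + $4,208.40 + $7,599.85 = $15,767.90
Ending inventory: 96 @ $11.65 = $1,118.40
Check: goods available $16,886.30 = COGS $15,767.90 + ending $1,118.40

COGS = $15,767.90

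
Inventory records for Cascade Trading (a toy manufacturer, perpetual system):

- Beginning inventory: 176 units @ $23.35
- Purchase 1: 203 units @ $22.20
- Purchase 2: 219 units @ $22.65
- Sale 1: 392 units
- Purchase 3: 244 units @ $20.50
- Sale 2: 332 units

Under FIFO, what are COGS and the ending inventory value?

Sale 1 (392) [FIFO — oldest first]: 176 @ $23.35 + 203 @ $22.20 + 13 @ $22.65 = $8,910.65
Sale 2 (332) [FIFO — oldest first]: 206 @ $22.65 + 126 @ $20.50 = $7,248.90
Total COGS = $8,910.65 + $7,248.90 = $16,159.55
Ending inventory: 118 @ $20.50 = $2,419.00

COGS = $16,159.55; ending inventory = $2,419.00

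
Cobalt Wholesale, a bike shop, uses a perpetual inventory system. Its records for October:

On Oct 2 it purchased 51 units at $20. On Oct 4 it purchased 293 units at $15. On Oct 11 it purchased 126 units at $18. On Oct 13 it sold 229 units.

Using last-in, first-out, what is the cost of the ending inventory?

Oct 13, 229 sold [LIFO — newest first]: 126 @ $18 + 103 @ $15 = $3,813
Ending inventory: 51 @ $20 + 190 @ $15 = $3,870

Ending inventory = $3,870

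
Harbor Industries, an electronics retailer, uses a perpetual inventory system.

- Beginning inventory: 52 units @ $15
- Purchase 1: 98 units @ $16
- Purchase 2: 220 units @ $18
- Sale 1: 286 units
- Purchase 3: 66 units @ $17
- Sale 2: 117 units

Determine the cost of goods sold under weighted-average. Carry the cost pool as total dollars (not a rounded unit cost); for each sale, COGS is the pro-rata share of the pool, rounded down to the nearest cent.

COGS = $6,868.10

After Beginning: 52 on hand, pool $780.00 (≈ $15.0000 each)
After Purchase 1: 150 on hand, pool $2,348.00 (≈ $15.6533 each)
After Purchase 2: 370 on hand, pool $6,308.00 (≈ $17.0486 each)
Sale 1, sell 286: 286/370 × $6,308.00 → $4,875.91
After Purchase 3: 150 on hand, pool $2,554.09 (≈ $17.0273 each)
Sale 2, sell 117: 117/150 × $2,554.09 → $1,992.19
Total COGS = $4,875.91 + $1,992.19 = $6,868.10
Ending inventory (cost pool remaining) = $561.90
Check: goods available $7,430.00 = COGS $6,868.10 + ending $561.90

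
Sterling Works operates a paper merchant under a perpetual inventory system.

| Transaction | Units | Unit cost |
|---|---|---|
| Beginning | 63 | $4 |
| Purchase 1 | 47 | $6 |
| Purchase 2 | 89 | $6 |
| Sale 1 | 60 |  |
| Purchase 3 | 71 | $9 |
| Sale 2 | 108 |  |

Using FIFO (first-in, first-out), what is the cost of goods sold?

Sale 1 (60) [FIFO — oldest first]: 60 @ $4 = $240
Sale 2 (108) [FIFO — oldest first]: 3 @ $4 + 47 @ $6 + 58 @ $6 = $642
Total COGS = $240 + $642 = $882
Ending inventory: 31 @ $6 + 71 @ $9 = $825

COGS = $882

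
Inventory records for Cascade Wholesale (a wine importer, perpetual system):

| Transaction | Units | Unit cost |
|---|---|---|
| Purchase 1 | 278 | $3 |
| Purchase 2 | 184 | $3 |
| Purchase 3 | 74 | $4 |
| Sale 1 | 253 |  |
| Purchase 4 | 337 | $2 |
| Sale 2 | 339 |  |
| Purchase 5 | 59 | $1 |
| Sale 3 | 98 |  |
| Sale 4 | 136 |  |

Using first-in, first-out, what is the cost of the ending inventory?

Sale 1 (253) [FIFO — oldest first]: 253 @ $3 = $759
Sale 2 (339) [FIFO — oldest first]: 25 @ $3 + 184 @ $3 + 74 @ $4 + 56 @ $2 = $1,035
Sale 3 (98) [FIFO — oldest first]: 98 @ $2 = $196
Sale 4 (136) [FIFO — oldest first]: 136 @ $2 = $272
Total COGS = $759 + $1,035 + $196 + $272 = $2,262
Ending inventory: 47 @ $2 + 59 @ $1 = $153
Check: goods available $2,415 = COGS $2,262 + ending $153

Ending inventory = $153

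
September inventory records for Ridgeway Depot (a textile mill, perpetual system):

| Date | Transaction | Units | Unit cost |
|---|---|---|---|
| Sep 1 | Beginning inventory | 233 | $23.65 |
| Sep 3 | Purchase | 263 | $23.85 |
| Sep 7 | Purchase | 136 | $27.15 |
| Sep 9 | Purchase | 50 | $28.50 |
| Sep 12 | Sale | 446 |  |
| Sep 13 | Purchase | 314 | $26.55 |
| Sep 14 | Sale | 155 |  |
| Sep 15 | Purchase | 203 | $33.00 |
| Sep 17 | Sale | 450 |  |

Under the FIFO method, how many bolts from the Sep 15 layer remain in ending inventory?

Sep 12, 446 sold [FIFO — oldest first]: 233 @ $23.65 + 213 @ $23.85 = $10,590.50
Sep 14, 155 sold [FIFO — oldest first]: 50 @ $23.85 + 105 @ $27.15 = $4,043.25
Sep 17, 450 sold [FIFO — oldest first]: 31 @ $27.15 + 50 @ $28.50 + 314 @ $26.55 + 55 @ $33.00 = $12,418.35
Total COGS = $10,590.50 + $4,043.25 + $12,418.35 = $27,052.10
Ending inventory: 148 @ $33.00 = $4,884.00

148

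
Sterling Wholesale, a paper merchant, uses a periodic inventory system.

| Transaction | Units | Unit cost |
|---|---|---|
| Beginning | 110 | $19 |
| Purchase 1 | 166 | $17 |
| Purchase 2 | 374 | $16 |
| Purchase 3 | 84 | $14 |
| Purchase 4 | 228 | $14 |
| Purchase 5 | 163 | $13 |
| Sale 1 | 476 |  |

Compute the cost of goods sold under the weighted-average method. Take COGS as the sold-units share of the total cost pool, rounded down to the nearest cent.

Sale 1, sell 476: 476/1125 × $17,383.00 → $7,354.94
Ending inventory (cost pool remaining) = $10,028.06
Check: goods available $17,383.00 = COGS $7,354.94 + ending $10,028.06

COGS = $7,354.94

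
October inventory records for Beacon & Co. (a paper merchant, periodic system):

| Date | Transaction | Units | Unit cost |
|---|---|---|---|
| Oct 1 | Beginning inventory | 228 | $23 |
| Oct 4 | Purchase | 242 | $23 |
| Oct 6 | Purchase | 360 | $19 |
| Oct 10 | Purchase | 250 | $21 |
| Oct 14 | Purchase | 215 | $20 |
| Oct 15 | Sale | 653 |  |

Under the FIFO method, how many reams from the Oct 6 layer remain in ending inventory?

Oct 15, 653 sold [FIFO — oldest first]: 228 @ $23 + 242 @ $23 + 183 @ $19 = $14,287
Ending inventory: 177 @ $19 + 250 @ $21 + 215 @ $20 = $12,913
Check: goods available $27,200 = COGS $14,287 + ending $12,913

177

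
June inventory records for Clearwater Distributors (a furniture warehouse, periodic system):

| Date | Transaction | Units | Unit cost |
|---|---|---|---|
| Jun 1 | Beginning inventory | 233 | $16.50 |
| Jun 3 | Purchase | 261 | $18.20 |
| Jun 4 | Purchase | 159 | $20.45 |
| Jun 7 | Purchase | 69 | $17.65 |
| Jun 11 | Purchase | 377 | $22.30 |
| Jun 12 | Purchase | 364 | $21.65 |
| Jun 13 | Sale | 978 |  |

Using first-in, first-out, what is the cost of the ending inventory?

Ending inventory = $10,578.90

Jun 13, 978 sold [FIFO — oldest first]: 233 @ $16.50 + 261 @ $18.20 + 159 @ $20.45 + 69 @ $17.65 + 256 @ $22.30 = $18,772.90
Ending inventory: 121 @ $22.30 + 364 @ $21.65 = $10,578.90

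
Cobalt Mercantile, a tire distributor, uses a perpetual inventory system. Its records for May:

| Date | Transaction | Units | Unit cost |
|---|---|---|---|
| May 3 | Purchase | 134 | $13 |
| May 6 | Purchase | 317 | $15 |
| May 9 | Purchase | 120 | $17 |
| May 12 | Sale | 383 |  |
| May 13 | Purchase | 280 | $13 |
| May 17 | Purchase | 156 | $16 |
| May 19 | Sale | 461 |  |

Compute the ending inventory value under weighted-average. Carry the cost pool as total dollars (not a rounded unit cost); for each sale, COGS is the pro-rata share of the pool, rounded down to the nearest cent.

After May 3: 134 on hand, pool $1,742.00 (≈ $13.0000 each)
After May 6: 451 on hand, pool $6,497.00 (≈ $14.4058 each)
After May 9: 571 on hand, pool $8,537.00 (≈ $14.9510 each)
May 12, sell 383: 383/571 × $8,537.00 → $5,726.21
After May 13: 468 on hand, pool $6,450.79 (≈ $13.7837 each)
After May 17: 624 on hand, pool $8,946.79 (≈ $14.3378 each)
May 19, sell 461: 461/624 × $8,946.79 → $6,609.72
Total COGS = $5,726.21 + $6,609.72 = $12,335.93
Ending inventory (cost pool remaining) = $2,337.07

Ending inventory = $2,337.07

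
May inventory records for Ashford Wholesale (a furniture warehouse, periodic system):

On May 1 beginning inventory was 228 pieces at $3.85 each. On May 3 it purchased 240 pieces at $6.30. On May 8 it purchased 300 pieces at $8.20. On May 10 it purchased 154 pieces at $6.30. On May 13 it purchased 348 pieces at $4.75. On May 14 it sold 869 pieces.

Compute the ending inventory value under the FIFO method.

May 14, 869 sold [FIFO — oldest first]: 228 @ $3.85 + 240 @ $6.30 + 300 @ $8.20 + 101 @ $6.30 = $5,486.10
Ending inventory: 53 @ $6.30 + 348 @ $4.75 = $1,986.90

Ending inventory = $1,986.90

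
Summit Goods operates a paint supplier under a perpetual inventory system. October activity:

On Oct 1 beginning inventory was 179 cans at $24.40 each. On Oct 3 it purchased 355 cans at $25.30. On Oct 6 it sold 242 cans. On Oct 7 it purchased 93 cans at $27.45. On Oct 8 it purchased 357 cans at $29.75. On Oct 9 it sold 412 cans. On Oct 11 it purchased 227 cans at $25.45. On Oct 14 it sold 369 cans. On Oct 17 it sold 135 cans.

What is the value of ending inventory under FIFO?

Oct 6, 242 sold [FIFO — oldest first]: 179 @ $24.40 + 63 @ $25.30 = $5,961.50
Oct 9, 412 sold [FIFO — oldest first]: 292 @ $25.30 + 93 @ $27.45 + 27 @ $29.75 = $10,743.70
Oct 14, 369 sold [FIFO — oldest first]: 330 @ $29.75 + 39 @ $25.45 = $10,810.05
Oct 17, 135 sold [FIFO — oldest first]: 135 @ $25.45 = $3,435.75
Total COGS = $5,961.50 + $10,743.70 + $10,810.05 + $3,435.75 = $30,951.00
Ending inventory: 53 @ $25.45 = $1,348.85
Check: goods available $32,299.85 = COGS $30,951.00 + ending $1,348.85

Ending inventory = $1,348.85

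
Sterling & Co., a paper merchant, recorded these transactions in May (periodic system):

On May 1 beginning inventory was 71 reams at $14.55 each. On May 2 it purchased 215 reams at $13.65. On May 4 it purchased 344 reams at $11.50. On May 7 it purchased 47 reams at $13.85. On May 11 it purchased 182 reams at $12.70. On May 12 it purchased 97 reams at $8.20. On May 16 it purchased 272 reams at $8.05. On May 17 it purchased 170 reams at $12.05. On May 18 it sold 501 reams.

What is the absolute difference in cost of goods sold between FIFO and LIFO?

$1,718.40

FIFO COGS: 71 @ $14.55 + 215 @ $13.65 + 215 @ $11.50 = $6,440.30
LIFO COGS: 170 @ $12.05 + 272 @ $8.05 + 59 @ $8.20 = $4,721.90
Difference = |$6,440.30 − $4,721.90| = $1,718.40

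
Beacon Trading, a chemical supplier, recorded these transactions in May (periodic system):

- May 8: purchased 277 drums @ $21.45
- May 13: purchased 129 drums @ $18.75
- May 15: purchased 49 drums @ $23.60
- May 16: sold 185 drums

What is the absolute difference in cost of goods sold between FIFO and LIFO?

FIFO COGS: 185 @ $21.45 = $3,968.25
LIFO COGS: 49 @ $23.60 + 129 @ $18.75 + 7 @ $21.45 = $3,725.30
Difference = |$3,968.25 − $3,725.30| = $242.95

$242.95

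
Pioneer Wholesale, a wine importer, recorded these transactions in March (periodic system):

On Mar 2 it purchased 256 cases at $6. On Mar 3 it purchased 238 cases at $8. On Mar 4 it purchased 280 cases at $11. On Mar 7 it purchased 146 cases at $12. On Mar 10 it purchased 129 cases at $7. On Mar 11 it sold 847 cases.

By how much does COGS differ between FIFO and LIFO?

FIFO COGS: 256 @ $6 + 238 @ $8 + 280 @ $11 + 73 @ $12 = $7,396
LIFO COGS: 129 @ $7 + 146 @ $12 + 280 @ $11 + 238 @ $8 + 54 @ $6 = $7,963
Difference = |$7,396 − $7,963| = $567

$567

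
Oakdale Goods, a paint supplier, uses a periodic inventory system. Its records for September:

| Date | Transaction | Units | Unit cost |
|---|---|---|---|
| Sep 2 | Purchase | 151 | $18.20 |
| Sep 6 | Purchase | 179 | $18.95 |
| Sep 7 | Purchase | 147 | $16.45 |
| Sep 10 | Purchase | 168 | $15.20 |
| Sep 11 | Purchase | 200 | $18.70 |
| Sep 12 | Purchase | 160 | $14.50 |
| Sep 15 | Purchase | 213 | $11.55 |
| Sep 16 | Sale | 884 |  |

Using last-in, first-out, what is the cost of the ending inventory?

Ending inventory = $6,206.05

Sep 16, 884 sold [LIFO — newest first]: 213 @ $11.55 + 160 @ $14.50 + 200 @ $18.70 + 168 @ $15.20 + 143 @ $16.45 = $13,426.10
Ending inventory: 151 @ $18.20 + 179 @ $18.95 + 4 @ $16.45 = $6,206.05
Check: goods available $19,632.15 = COGS $13,426.10 + ending $6,206.05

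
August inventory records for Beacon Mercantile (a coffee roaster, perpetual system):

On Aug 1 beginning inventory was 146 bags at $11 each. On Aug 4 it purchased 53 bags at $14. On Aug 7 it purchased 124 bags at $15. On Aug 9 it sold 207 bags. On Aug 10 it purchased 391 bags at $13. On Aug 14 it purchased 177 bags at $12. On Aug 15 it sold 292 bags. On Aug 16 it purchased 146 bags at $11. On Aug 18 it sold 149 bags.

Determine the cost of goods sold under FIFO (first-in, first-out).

COGS = $8,433

Aug 9, 207 sold [FIFO — oldest first]: 146 @ $11 + 53 @ $14 + 8 @ $15 = $2,468
Aug 15, 292 sold [FIFO — oldest first]: 116 @ $15 + 176 @ $13 = $4,028
Aug 18, 149 sold [FIFO — oldest first]: 149 @ $13 = $1,937
Total COGS = $2,468 + $4,028 + $1,937 = $8,433
Ending inventory: 66 @ $13 + 177 @ $12 + 146 @ $11 = $4,588
Check: goods available $13,021 = COGS $8,433 + ending $4,588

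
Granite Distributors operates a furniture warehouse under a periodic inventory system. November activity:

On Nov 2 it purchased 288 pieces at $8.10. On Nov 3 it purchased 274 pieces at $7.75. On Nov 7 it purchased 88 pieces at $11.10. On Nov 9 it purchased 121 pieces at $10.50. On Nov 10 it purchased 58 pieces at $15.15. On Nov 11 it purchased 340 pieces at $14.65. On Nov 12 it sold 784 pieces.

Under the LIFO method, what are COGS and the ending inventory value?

COGS = $9,478.75; ending inventory = $3,084.55

Nov 12, 784 sold [LIFO — newest first]: 340 @ $14.65 + 58 @ $15.15 + 121 @ $10.50 + 88 @ $11.10 + 177 @ $7.75 = $9,478.75
Ending inventory: 288 @ $8.10 + 97 @ $7.75 = $3,084.55
Check: goods available $12,563.30 = COGS $9,478.75 + ending $3,084.55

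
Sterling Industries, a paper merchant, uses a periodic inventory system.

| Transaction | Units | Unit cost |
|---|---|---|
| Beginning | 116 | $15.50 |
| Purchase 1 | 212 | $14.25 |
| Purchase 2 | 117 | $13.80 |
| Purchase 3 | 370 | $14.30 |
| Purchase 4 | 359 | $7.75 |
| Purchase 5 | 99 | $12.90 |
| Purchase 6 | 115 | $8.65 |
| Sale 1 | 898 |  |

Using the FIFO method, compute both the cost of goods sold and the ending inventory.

COGS = $12,367.85; ending inventory = $4,410.85

Sale 1 (898) [FIFO — oldest first]: 116 @ $15.50 + 212 @ $14.25 + 117 @ $13.80 + 370 @ $14.30 + 83 @ $7.75 = $12,367.85
Ending inventory: 276 @ $7.75 + 99 @ $12.90 + 115 @ $8.65 = $4,410.85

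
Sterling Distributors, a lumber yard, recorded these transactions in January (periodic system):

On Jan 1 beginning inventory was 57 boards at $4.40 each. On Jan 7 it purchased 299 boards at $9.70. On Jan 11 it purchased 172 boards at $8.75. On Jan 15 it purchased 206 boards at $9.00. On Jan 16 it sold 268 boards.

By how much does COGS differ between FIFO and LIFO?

$99.00

FIFO COGS: 57 @ $4.40 + 211 @ $9.70 = $2,297.50
LIFO COGS: 206 @ $9.00 + 62 @ $8.75 = $2,396.50
Difference = |$2,297.50 − $2,396.50| = $99.00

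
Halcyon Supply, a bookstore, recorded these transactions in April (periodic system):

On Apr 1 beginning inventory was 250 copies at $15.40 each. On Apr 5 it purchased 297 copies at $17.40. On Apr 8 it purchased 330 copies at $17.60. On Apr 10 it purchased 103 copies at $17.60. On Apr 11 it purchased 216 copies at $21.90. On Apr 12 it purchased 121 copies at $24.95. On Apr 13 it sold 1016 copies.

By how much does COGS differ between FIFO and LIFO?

$2,223.55

FIFO COGS: 250 @ $15.40 + 297 @ $17.40 + 330 @ $17.60 + 103 @ $17.60 + 36 @ $21.90 = $17,427.00
LIFO COGS: 121 @ $24.95 + 216 @ $21.90 + 103 @ $17.60 + 330 @ $17.60 + 246 @ $17.40 = $19,650.55
Difference = |$17,427.00 − $19,650.55| = $2,223.55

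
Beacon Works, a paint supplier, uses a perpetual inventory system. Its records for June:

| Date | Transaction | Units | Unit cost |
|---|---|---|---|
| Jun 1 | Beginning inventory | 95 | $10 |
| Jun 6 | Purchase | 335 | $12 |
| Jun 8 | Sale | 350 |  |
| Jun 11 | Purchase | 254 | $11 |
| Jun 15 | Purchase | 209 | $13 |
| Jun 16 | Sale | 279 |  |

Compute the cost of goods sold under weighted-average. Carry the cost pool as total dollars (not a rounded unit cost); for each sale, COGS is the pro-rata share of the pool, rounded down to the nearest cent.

COGS = $7,352.06

After Jun 1: 95 on hand, pool $950.00 (≈ $10.0000 each)
After Jun 6: 430 on hand, pool $4,970.00 (≈ $11.5581 each)
Jun 8, sell 350: 350/430 × $4,970.00 → $4,045.34
After Jun 11: 334 on hand, pool $3,718.66 (≈ $11.1337 each)
After Jun 15: 543 on hand, pool $6,435.66 (≈ $11.8520 each)
Jun 16, sell 279: 279/543 × $6,435.66 → $3,306.72
Total COGS = $4,045.34 + $3,306.72 = $7,352.06
Ending inventory (cost pool remaining) = $3,128.94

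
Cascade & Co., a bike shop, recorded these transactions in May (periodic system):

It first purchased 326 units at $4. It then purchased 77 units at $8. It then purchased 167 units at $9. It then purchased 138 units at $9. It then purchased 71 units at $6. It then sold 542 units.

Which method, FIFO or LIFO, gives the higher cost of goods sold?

LIFO

FIFO COGS: 326 @ $4 + 77 @ $8 + 139 @ $9 = $3,171
LIFO COGS: 71 @ $6 + 138 @ $9 + 167 @ $9 + 77 @ $8 + 89 @ $4 = $4,143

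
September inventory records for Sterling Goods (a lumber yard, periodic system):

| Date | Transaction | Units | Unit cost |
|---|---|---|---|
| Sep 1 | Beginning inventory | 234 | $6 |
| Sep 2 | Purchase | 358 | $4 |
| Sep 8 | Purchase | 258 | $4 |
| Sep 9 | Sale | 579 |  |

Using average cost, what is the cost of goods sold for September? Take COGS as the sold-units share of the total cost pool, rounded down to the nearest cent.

Sep 9, sell 579: 579/850 × $3,868.00 → $2,634.79
Ending inventory (cost pool remaining) = $1,233.21
Check: goods available $3,868.00 = COGS $2,634.79 + ending $1,233.21

COGS = $2,634.79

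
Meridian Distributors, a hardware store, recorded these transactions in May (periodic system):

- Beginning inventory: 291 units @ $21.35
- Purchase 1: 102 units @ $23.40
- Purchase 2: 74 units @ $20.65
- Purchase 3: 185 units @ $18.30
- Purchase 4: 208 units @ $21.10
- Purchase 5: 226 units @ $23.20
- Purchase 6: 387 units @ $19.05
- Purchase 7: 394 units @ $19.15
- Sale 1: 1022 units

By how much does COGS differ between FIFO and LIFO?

$1,183.30

FIFO COGS: 291 @ $21.35 + 102 @ $23.40 + 74 @ $20.65 + 185 @ $18.30 + 208 @ $21.10 + 162 @ $23.20 = $21,660.45
LIFO COGS: 394 @ $19.15 + 387 @ $19.05 + 226 @ $23.20 + 15 @ $21.10 = $20,477.15
Difference = |$21,660.45 − $20,477.15| = $1,183.30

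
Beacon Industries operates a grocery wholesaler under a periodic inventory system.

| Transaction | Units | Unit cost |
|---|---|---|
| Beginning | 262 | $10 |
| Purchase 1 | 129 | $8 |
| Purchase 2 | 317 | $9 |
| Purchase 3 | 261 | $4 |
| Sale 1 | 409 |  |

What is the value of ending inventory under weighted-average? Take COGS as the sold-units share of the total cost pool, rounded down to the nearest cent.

Sale 1, sell 409: 409/969 × $7,549.00 → $3,186.31
Ending inventory (cost pool remaining) = $4,362.69

Ending inventory = $4,362.69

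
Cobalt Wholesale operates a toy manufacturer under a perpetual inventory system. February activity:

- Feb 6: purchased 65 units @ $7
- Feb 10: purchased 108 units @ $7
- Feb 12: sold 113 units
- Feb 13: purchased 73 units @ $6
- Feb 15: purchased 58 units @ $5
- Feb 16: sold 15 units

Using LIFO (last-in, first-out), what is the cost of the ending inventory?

Ending inventory = $1,073

Feb 12, 113 sold [LIFO — newest first]: 108 @ $7 + 5 @ $7 = $791
Feb 16, 15 sold [LIFO — newest first]: 15 @ $5 = $75
Total COGS = $791 + $75 = $866
Ending inventory: 60 @ $7 + 73 @ $6 + 43 @ $5 = $1,073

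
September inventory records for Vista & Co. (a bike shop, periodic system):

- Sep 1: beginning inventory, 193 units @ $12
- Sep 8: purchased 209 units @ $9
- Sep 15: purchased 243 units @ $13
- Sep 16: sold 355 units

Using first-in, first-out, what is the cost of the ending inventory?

Sep 16, 355 sold [FIFO — oldest first]: 193 @ $12 + 162 @ $9 = $3,774
Ending inventory: 47 @ $9 + 243 @ $13 = $3,582
Check: goods available $7,356 = COGS $3,774 + ending $3,582

Ending inventory = $3,582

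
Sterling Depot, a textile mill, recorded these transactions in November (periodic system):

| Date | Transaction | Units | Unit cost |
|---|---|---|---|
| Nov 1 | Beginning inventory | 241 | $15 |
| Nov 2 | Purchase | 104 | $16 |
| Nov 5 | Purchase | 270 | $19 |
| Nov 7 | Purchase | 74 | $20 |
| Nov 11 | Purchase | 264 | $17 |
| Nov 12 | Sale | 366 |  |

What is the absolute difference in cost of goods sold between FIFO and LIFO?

FIFO COGS: 241 @ $15 + 104 @ $16 + 21 @ $19 = $5,678
LIFO COGS: 264 @ $17 + 74 @ $20 + 28 @ $19 = $6,500
Difference = |$5,678 − $6,500| = $822

$822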